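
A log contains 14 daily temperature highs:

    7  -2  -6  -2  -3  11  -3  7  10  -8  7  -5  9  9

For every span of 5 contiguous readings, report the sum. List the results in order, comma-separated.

7 -2 -6 -2 -3 → sum -6
-2 -6 -2 -3 11 → sum -2
-6 -2 -3 11 -3 → sum -3
-2 -3 11 -3 7 → sum 10
-3 11 -3 7 10 → sum 22
11 -3 7 10 -8 → sum 17
-3 7 10 -8 7 → sum 13
7 10 -8 7 -5 → sum 11
10 -8 7 -5 9 → sum 13
-8 7 -5 9 9 → sum 12

-6, -2, -3, 10, 22, 17, 13, 11, 13, 12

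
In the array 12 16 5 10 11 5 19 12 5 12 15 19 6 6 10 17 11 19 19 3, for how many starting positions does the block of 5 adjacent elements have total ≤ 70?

12 16 5 10 11 → sum 54  ≤ 70 ✓
16 5 10 11 5 → sum 47  ≤ 70 ✓
5 10 11 5 19 → sum 50  ≤ 70 ✓
10 11 5 19 12 → sum 57  ≤ 70 ✓
11 5 19 12 5 → sum 52  ≤ 70 ✓
5 19 12 5 12 → sum 53  ≤ 70 ✓
19 12 5 12 15 → sum 63  ≤ 70 ✓
12 5 12 15 19 → sum 63  ≤ 70 ✓
5 12 15 19 6 → sum 57  ≤ 70 ✓
12 15 19 6 6 → sum 58  ≤ 70 ✓
15 19 6 6 10 → sum 56  ≤ 70 ✓
19 6 6 10 17 → sum 58  ≤ 70 ✓
6 6 10 17 11 → sum 50  ≤ 70 ✓
6 10 17 11 19 → sum 63  ≤ 70 ✓
10 17 11 19 19 → sum 76
17 11 19 19 3 → sum 69  ≤ 70 ✓
15 windows satisfy the condition.

15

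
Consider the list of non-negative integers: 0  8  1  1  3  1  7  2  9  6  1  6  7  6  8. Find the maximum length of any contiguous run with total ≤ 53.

13

add 0: [0] sum 0, len 1
add 8: [0, 8] sum 8, len 2
add 1: [0, 8, 1] sum 9, len 3
add 1: [0, 8, 1, 1] sum 10, len 4
add 3: [0, 8, 1, 1, 3] sum 13, len 5
add 1: [0, 8, 1, 1, 3, 1] sum 14, len 6
add 7: [0, 8, 1, 1, 3, 1, 7] sum 21, len 7
add 2: [0, 8, 1, 1, 3, 1, 7, 2] sum 23, len 8
add 9: [0, 8, 1, 1, 3, 1, 7, 2, 9] sum 32, len 9
add 6: [0, 8, 1, 1, 3, 1, 7, 2, 9, 6] sum 38, len 10
add 1: [0, 8, 1, 1, 3, 1, 7, 2, 9, 6, 1] sum 39, len 11
add 6: [0, 8, 1, 1, 3, 1, 7, 2, 9, 6, 1, 6] sum 45, len 12
add 7: [0, 8, 1, 1, 3, 1, 7, 2, 9, 6, 1, 6, 7] sum 52, len 13
add 6: [1, 1, 3, 1, 7, 2, 9, 6, 1, 6, 7, 6] sum 50, len 12
add 8: [1, 7, 2, 9, 6, 1, 6, 7, 6, 8] sum 53, len 10
Longest length seen: 13.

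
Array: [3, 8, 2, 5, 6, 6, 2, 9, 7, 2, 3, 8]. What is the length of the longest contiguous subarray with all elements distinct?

add 3: [3] len 1
add 8: [3, 8] len 2
add 2: [3, 8, 2] len 3
add 5: [3, 8, 2, 5] len 4
add 6: [3, 8, 2, 5, 6] len 5
add 6 (repeat 6, move left end past it): [6] len 1
add 2: [6, 2] len 2
add 9: [6, 2, 9] len 3
add 7: [6, 2, 9, 7] len 4
add 2 (repeat 2, move left end past it): [9, 7, 2] len 3
add 3: [9, 7, 2, 3] len 4
add 8: [9, 7, 2, 3, 8] len 5
Longest all-distinct length: 5.

5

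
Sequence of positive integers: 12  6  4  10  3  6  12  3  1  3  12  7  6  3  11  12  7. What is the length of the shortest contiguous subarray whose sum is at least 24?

3

Extend right; whenever the sum reaches 24, record the length and shrink from the left:
add 12: running sum 12 < 24
add 6: running sum 18 < 24
add 4: running sum 22 < 24
end 3: [12, 6, 4, 10] sum 32, len 4
end 4: [12, 6, 4, 10, 3] sum 35, len 5
end 5: [6, 4, 10, 3, 6] sum 29, len 5
end 6: [10, 3, 6, 12] sum 31, len 4
end 7: [3, 6, 12, 3] sum 24, len 4
end 8: [3, 6, 12, 3, 1] sum 25, len 5
end 9: [6, 12, 3, 1, 3] sum 25, len 5
end 10: [12, 3, 1, 3, 12] sum 31, len 5
end 11: [3, 1, 3, 12, 7] sum 26, len 5
end 12: [12, 7, 6] sum 25, len 3
end 13: [12, 7, 6, 3] sum 28, len 4
end 14: [7, 6, 3, 11] sum 27, len 4
end 15: [3, 11, 12] sum 26, len 3
end 16: [11, 12, 7] sum 30, len 3
Shortest qualifying length: 3.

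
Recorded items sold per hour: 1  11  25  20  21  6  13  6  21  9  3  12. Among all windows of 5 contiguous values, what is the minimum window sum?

51

Window sums for each of the 8 positions:
[1, 11, 25, 20, 21] → sum 78
[11, 25, 20, 21, 6] → sum 83
[25, 20, 21, 6, 13] → sum 85
[20, 21, 6, 13, 6] → sum 66
[21, 6, 13, 6, 21] → sum 67
[6, 13, 6, 21, 9] → sum 55
[13, 6, 21, 9, 3] → sum 52
[6, 21, 9, 3, 12] → sum 51
Minimum of these is 51.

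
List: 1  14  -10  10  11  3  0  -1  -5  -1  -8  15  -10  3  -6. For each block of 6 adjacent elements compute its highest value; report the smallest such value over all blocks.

(1, 14, -10, 10, 11, 3) → max 14
(14, -10, 10, 11, 3, 0) → max 14
(-10, 10, 11, 3, 0, -1) → max 11
(10, 11, 3, 0, -1, -5) → max 11
(11, 3, 0, -1, -5, -1) → max 11
(3, 0, -1, -5, -1, -8) → max 3
(0, -1, -5, -1, -8, 15) → max 15
(-1, -5, -1, -8, 15, -10) → max 15
(-5, -1, -8, 15, -10, 3) → max 15
(-1, -8, 15, -10, 3, -6) → max 15
Smallest of these is 3.

3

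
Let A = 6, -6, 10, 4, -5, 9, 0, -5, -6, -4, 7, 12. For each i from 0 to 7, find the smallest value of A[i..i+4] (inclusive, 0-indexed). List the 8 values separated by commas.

6 -6 10 4 -5 → min -6
-6 10 4 -5 9 → min -6
10 4 -5 9 0 → min -5
4 -5 9 0 -5 → min -5
-5 9 0 -5 -6 → min -6
9 0 -5 -6 -4 → min -6
0 -5 -6 -4 7 → min -6
-5 -6 -4 7 12 → min -6

-6, -6, -5, -5, -6, -6, -6, -6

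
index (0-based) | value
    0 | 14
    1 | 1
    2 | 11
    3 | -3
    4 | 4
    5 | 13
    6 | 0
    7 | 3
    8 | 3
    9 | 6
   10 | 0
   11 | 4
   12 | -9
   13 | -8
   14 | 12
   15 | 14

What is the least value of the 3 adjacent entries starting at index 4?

0

Elements at indices 4..6: 4, 13, 0
min(4, 13, 0) = 0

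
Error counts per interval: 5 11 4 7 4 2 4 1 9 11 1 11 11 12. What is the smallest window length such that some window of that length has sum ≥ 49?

add 5: running sum 5 < 49
add 11: running sum 16 < 49
add 4: running sum 20 < 49
add 7: running sum 27 < 49
add 4: running sum 31 < 49
add 2: running sum 33 < 49
add 4: running sum 37 < 49
add 1: running sum 38 < 49
add 9: running sum 47 < 49
add 11: shortest ending here [11, 4, 7, 4, 2, 4, 1, 9, 11] sum 53, len 9
add 1: shortest ending here [11, 4, 7, 4, 2, 4, 1, 9, 11, 1] sum 54, len 10
add 11: shortest ending here [7, 4, 2, 4, 1, 9, 11, 1, 11] sum 50, len 9
add 11: shortest ending here [2, 4, 1, 9, 11, 1, 11, 11] sum 50, len 8
add 12: shortest ending here [9, 11, 1, 11, 11, 12] sum 55, len 6
Shortest qualifying length: 6.

6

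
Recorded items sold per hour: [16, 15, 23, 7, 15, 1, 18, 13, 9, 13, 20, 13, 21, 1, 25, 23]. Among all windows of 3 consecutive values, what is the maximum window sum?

54

Each size-3 window and its sum:
(16, 15, 23) → sum 54
(15, 23, 7) → sum 45
(23, 7, 15) → sum 45
(7, 15, 1) → sum 23
(15, 1, 18) → sum 34
(1, 18, 13) → sum 32
(18, 13, 9) → sum 40
(13, 9, 13) → sum 35
(9, 13, 20) → sum 42
(13, 20, 13) → sum 46
(20, 13, 21) → sum 54
(13, 21, 1) → sum 35
(21, 1, 25) → sum 47
(1, 25, 23) → sum 49
Maximum of these is 54.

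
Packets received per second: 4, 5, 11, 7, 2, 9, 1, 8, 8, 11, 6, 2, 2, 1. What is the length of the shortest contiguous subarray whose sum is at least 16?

2

Extend right; whenever the sum reaches 16, record the length and shrink from the left:
add 4: running sum 4 < 16
add 5: running sum 9 < 16
end 2: [5, 11] sum 16, len 2
end 3: [11, 7] sum 18, len 2
end 4: [11, 7, 2] sum 20, len 3
end 5: [7, 2, 9] sum 18, len 3
end 6: [7, 2, 9, 1] sum 19, len 4
end 7: [9, 1, 8] sum 18, len 3
end 8: [8, 8] sum 16, len 2
end 9: [8, 11] sum 19, len 2
end 10: [11, 6] sum 17, len 2
end 11: [11, 6, 2] sum 19, len 3
end 12: [11, 6, 2, 2] sum 21, len 4
end 13: [11, 6, 2, 2, 1] sum 22, len 5
Shortest qualifying length: 2.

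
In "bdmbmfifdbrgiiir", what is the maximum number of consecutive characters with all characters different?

add b: [b] len 1
add d: [b, d] len 2
add m: [b, d, m] len 3
add b (repeat b, move left end past it): [d, m, b] len 3
add m (repeat m, move left end past it): [b, m] len 2
add f: [b, m, f] len 3
add i: [b, m, f, i] len 4
add f (repeat f, move left end past it): [i, f] len 2
add d: [i, f, d] len 3
add b: [i, f, d, b] len 4
add r: [i, f, d, b, r] len 5
add g: [i, f, d, b, r, g] len 6
add i (repeat i, move left end past it): [f, d, b, r, g, i] len 6
add i (repeat i, move left end past it): [i] len 1
add i (repeat i, move left end past it): [i] len 1
add r: [i, r] len 2
Longest all-distinct length: 6.

6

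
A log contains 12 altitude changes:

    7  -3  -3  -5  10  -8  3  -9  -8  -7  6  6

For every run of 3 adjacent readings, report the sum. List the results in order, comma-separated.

Sliding a size-3 window across the 12 values:
7 -3 -3 → sum 1
-3 -3 -5 → sum -11
-3 -5 10 → sum 2
-5 10 -8 → sum -3
10 -8 3 → sum 5
-8 3 -9 → sum -14
3 -9 -8 → sum -14
-9 -8 -7 → sum -24
-8 -7 6 → sum -9
-7 6 6 → sum 5

1, -11, 2, -3, 5, -14, -14, -24, -9, 5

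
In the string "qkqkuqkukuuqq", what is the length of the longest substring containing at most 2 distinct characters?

5

[q] 1 distinct, len 1
[q, k] 2 distinct, len 2
[q, k, q] 2 distinct, len 3
[q, k, q, k] 2 distinct, len 4
[k, u] 2 distinct, len 2
[u, q] 2 distinct, len 2
[q, k] 2 distinct, len 2
[k, u] 2 distinct, len 2
[k, u, k] 2 distinct, len 3
[k, u, k, u] 2 distinct, len 4
[k, u, k, u, u] 2 distinct, len 5
[u, u, q] 2 distinct, len 3
[u, u, q, q] 2 distinct, len 4
Longest length with ≤2 distinct: 5.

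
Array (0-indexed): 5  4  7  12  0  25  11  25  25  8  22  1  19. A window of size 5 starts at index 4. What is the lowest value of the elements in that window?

Elements at indices 4..8: 0, 25, 11, 25, 25
min(0, 25, 11, 25, 25) = 0

0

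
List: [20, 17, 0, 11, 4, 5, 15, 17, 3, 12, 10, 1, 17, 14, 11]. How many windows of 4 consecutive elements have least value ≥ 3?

[20, 17, 0, 11] → min 0
[17, 0, 11, 4] → min 0
[0, 11, 4, 5] → min 0
[11, 4, 5, 15] → min 4  ≥ 3 ✓
[4, 5, 15, 17] → min 4  ≥ 3 ✓
[5, 15, 17, 3] → min 3  ≥ 3 ✓
[15, 17, 3, 12] → min 3  ≥ 3 ✓
[17, 3, 12, 10] → min 3  ≥ 3 ✓
[3, 12, 10, 1] → min 1
[12, 10, 1, 17] → min 1
[10, 1, 17, 14] → min 1
[1, 17, 14, 11] → min 1
5 windows satisfy the condition.

5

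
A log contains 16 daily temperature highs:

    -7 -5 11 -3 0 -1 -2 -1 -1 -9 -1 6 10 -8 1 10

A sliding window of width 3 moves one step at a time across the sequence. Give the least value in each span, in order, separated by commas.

-7, -5, -3, -3, -2, -2, -2, -9, -9, -9, -1, -8, -8, -8

Sliding a size-3 window across the 16 values:
-7 -5 11 → min -7
-5 11 -3 → min -5
11 -3 0 → min -3
-3 0 -1 → min -3
0 -1 -2 → min -2
-1 -2 -1 → min -2
-2 -1 -1 → min -2
-1 -1 -9 → min -9
-1 -9 -1 → min -9
-9 -1 6 → min -9
-1 6 10 → min -1
6 10 -8 → min -8
10 -8 1 → min -8
-8 1 10 → min -8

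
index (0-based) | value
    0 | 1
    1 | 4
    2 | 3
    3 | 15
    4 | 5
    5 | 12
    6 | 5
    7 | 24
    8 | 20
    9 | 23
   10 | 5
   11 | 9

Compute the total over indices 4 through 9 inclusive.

89

Elements at indices 4..9: 5, 12, 5, 24, 20, 23
sum(5, 12, 5, 24, 20, 23) = 89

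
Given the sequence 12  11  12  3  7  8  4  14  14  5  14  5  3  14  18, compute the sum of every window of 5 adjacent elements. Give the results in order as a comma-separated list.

45, 41, 34, 36, 47, 45, 51, 52, 41, 41, 54

Sliding a size-5 window across the 15 values:
(12, 11, 12, 3, 7) → sum 45
(11, 12, 3, 7, 8) → sum 41
(12, 3, 7, 8, 4) → sum 34
(3, 7, 8, 4, 14) → sum 36
(7, 8, 4, 14, 14) → sum 47
(8, 4, 14, 14, 5) → sum 45
(4, 14, 14, 5, 14) → sum 51
(14, 14, 5, 14, 5) → sum 52
(14, 5, 14, 5, 3) → sum 41
(5, 14, 5, 3, 14) → sum 41
(14, 5, 3, 14, 18) → sum 54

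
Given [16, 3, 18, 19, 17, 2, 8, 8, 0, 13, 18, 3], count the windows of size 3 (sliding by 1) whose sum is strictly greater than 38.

2

(16, 3, 18) → sum 37
(3, 18, 19) → sum 40  > 38 ✓
(18, 19, 17) → sum 54  > 38 ✓
(19, 17, 2) → sum 38
(17, 2, 8) → sum 27
(2, 8, 8) → sum 18
(8, 8, 0) → sum 16
(8, 0, 13) → sum 21
(0, 13, 18) → sum 31
(13, 18, 3) → sum 34
2 windows satisfy the condition.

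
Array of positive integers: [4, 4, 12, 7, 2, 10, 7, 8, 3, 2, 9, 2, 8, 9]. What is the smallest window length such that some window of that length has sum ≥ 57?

add 4: running sum 4 < 57
add 4: running sum 8 < 57
add 12: running sum 20 < 57
add 7: running sum 27 < 57
add 2: running sum 29 < 57
add 10: running sum 39 < 57
add 7: running sum 46 < 57
add 8: running sum 54 < 57
end 8: [4, 4, 12, 7, 2, 10, 7, 8, 3] sum 57, len 9
end 9: [4, 4, 12, 7, 2, 10, 7, 8, 3, 2] sum 59, len 10
end 10: [12, 7, 2, 10, 7, 8, 3, 2, 9] sum 60, len 9
end 11: [12, 7, 2, 10, 7, 8, 3, 2, 9, 2] sum 62, len 10
end 12: [7, 2, 10, 7, 8, 3, 2, 9, 2, 8] sum 58, len 10
end 13: [10, 7, 8, 3, 2, 9, 2, 8, 9] sum 58, len 9
Shortest qualifying length: 9.

9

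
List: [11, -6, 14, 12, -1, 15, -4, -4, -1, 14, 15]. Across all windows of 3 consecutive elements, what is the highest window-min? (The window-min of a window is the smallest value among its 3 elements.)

11 -6 14 → min -6
-6 14 12 → min -6
14 12 -1 → min -1
12 -1 15 → min -1
-1 15 -4 → min -4
15 -4 -4 → min -4
-4 -4 -1 → min -4
-4 -1 14 → min -4
-1 14 15 → min -1
Highest of these is -1.

-1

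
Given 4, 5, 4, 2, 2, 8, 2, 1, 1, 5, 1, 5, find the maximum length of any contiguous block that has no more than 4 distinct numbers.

9

add 4: window [4] (1 distinct), len 1
add 5: window [4, 5] (2 distinct), len 2
add 4: window [4, 5, 4] (2 distinct), len 3
add 2: window [4, 5, 4, 2] (3 distinct), len 4
add 2: window [4, 5, 4, 2, 2] (3 distinct), len 5
add 8: window [4, 5, 4, 2, 2, 8] (4 distinct), len 6
add 2: window [4, 5, 4, 2, 2, 8, 2] (4 distinct), len 7
add 1: window [4, 2, 2, 8, 2, 1] (4 distinct), len 6
add 1: window [4, 2, 2, 8, 2, 1, 1] (4 distinct), len 7
add 5: window [2, 2, 8, 2, 1, 1, 5] (4 distinct), len 7
add 1: window [2, 2, 8, 2, 1, 1, 5, 1] (4 distinct), len 8
add 5: window [2, 2, 8, 2, 1, 1, 5, 1, 5] (4 distinct), len 9
Longest length with ≤4 distinct: 9.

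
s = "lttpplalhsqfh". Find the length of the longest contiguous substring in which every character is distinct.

6

add l: [l] len 1
add t: [l, t] len 2
add t (repeat t, move left end past it): [t] len 1
add p: [t, p] len 2
add p (repeat p, move left end past it): [p] len 1
add l: [p, l] len 2
add a: [p, l, a] len 3
add l (repeat l, move left end past it): [a, l] len 2
add h: [a, l, h] len 3
add s: [a, l, h, s] len 4
add q: [a, l, h, s, q] len 5
add f: [a, l, h, s, q, f] len 6
add h (repeat h, move left end past it): [s, q, f, h] len 4
Longest all-distinct length: 6.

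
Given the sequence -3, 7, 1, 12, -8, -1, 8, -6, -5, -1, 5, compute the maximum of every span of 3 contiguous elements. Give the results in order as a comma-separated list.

Sliding a size-3 window across the 11 values:
-3 7 1 → max 7
7 1 12 → max 12
1 12 -8 → max 12
12 -8 -1 → max 12
-8 -1 8 → max 8
-1 8 -6 → max 8
8 -6 -5 → max 8
-6 -5 -1 → max -1
-5 -1 5 → max 5

7, 12, 12, 12, 8, 8, 8, -1, 5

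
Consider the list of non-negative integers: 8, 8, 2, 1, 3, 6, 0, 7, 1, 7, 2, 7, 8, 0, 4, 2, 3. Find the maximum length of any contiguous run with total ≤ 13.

5

add 8: [8] sum 8, len 1
add 8: [8] sum 8, len 1
add 2: [8, 2] sum 10, len 2
add 1: [8, 2, 1] sum 11, len 3
add 3: [2, 1, 3] sum 6, len 3
add 6: [2, 1, 3, 6] sum 12, len 4
add 0: [2, 1, 3, 6, 0] sum 12, len 5
add 7: [6, 0, 7] sum 13, len 3
add 1: [0, 7, 1] sum 8, len 3
add 7: [1, 7] sum 8, len 2
add 2: [1, 7, 2] sum 10, len 3
add 7: [2, 7] sum 9, len 2
add 8: [8] sum 8, len 1
add 0: [8, 0] sum 8, len 2
add 4: [8, 0, 4] sum 12, len 3
add 2: [0, 4, 2] sum 6, len 3
add 3: [0, 4, 2, 3] sum 9, len 4
Longest length seen: 5.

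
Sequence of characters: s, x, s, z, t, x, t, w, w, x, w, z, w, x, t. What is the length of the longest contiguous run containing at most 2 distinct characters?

[s] 1 distinct, len 1
[s, x] 2 distinct, len 2
[s, x, s] 2 distinct, len 3
[s, z] 2 distinct, len 2
[z, t] 2 distinct, len 2
[t, x] 2 distinct, len 2
[t, x, t] 2 distinct, len 3
[t, w] 2 distinct, len 2
[t, w, w] 2 distinct, len 3
[w, w, x] 2 distinct, len 3
[w, w, x, w] 2 distinct, len 4
[w, z] 2 distinct, len 2
[w, z, w] 2 distinct, len 3
[w, x] 2 distinct, len 2
[x, t] 2 distinct, len 2
Longest length with ≤2 distinct: 4.

4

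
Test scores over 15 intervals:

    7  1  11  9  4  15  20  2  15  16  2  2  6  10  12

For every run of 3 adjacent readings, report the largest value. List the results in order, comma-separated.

7 1 11 → max 11
1 11 9 → max 11
11 9 4 → max 11
9 4 15 → max 15
4 15 20 → max 20
15 20 2 → max 20
20 2 15 → max 20
2 15 16 → max 16
15 16 2 → max 16
16 2 2 → max 16
2 2 6 → max 6
2 6 10 → max 10
6 10 12 → max 12

11, 11, 11, 15, 20, 20, 20, 16, 16, 16, 6, 10, 12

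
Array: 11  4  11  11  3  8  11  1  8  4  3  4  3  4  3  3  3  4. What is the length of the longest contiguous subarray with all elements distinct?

5

[11] len 1
[11, 4] len 2
[4, 11] len 2
[11] len 1
[11, 3] len 2
[11, 3, 8] len 3
[3, 8, 11] len 3
[3, 8, 11, 1] len 4
[11, 1, 8] len 3
[11, 1, 8, 4] len 4
[11, 1, 8, 4, 3] len 5
[3, 4] len 2
[4, 3] len 2
[3, 4] len 2
[4, 3] len 2
[3] len 1
[3] len 1
[3, 4] len 2
Longest all-distinct length: 5.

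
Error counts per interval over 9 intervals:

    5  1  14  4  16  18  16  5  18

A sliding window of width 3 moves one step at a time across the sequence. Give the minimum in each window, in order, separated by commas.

1, 1, 4, 4, 16, 5, 5

[5, 1, 14] → min 1
[1, 14, 4] → min 1
[14, 4, 16] → min 4
[4, 16, 18] → min 4
[16, 18, 16] → min 16
[18, 16, 5] → min 5
[16, 5, 18] → min 5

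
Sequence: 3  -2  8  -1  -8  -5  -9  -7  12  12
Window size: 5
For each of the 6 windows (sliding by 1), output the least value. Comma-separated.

[3, -2, 8, -1, -8] → min -8
[-2, 8, -1, -8, -5] → min -8
[8, -1, -8, -5, -9] → min -9
[-1, -8, -5, -9, -7] → min -9
[-8, -5, -9, -7, 12] → min -9
[-5, -9, -7, 12, 12] → min -9

-8, -8, -9, -9, -9, -9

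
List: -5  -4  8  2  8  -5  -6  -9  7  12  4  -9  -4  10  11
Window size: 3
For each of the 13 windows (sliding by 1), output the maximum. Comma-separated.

8, 8, 8, 8, 8, -5, 7, 12, 12, 12, 4, 10, 11

Sliding a size-3 window across the 15 values:
[-5, -4, 8] → max 8
[-4, 8, 2] → max 8
[8, 2, 8] → max 8
[2, 8, -5] → max 8
[8, -5, -6] → max 8
[-5, -6, -9] → max -5
[-6, -9, 7] → max 7
[-9, 7, 12] → max 12
[7, 12, 4] → max 12
[12, 4, -9] → max 12
[4, -9, -4] → max 4
[-9, -4, 10] → max 10
[-4, 10, 11] → max 11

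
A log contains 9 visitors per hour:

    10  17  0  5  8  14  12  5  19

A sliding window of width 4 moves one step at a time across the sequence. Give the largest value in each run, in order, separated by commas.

17, 17, 14, 14, 14, 19

10 17 0 5 → max 17
17 0 5 8 → max 17
0 5 8 14 → max 14
5 8 14 12 → max 14
8 14 12 5 → max 14
14 12 5 19 → max 19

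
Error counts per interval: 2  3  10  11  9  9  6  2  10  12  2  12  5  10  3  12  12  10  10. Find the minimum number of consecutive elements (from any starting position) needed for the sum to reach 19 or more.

add 2: running sum 2 < 19
add 3: running sum 5 < 19
add 10: running sum 15 < 19
end 3: [10, 11] sum 21, len 2
end 4: [11, 9] sum 20, len 2
end 5: [11, 9, 9] sum 29, len 3
end 6: [9, 9, 6] sum 24, len 3
end 7: [9, 9, 6, 2] sum 26, len 4
end 8: [9, 6, 2, 10] sum 27, len 4
end 9: [10, 12] sum 22, len 2
end 10: [10, 12, 2] sum 24, len 3
end 11: [12, 2, 12] sum 26, len 3
end 12: [2, 12, 5] sum 19, len 3
end 13: [12, 5, 10] sum 27, len 3
end 14: [12, 5, 10, 3] sum 30, len 4
end 15: [10, 3, 12] sum 25, len 3
end 16: [12, 12] sum 24, len 2
end 17: [12, 10] sum 22, len 2
end 18: [10, 10] sum 20, len 2
Shortest qualifying length: 2.

2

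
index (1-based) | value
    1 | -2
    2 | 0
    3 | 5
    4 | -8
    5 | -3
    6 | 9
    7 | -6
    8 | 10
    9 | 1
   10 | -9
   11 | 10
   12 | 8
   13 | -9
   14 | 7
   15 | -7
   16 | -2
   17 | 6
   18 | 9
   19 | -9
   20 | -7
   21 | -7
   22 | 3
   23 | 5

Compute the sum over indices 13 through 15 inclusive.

Elements at indices 13..15: -9, 7, -7
sum(-9, 7, -7) = -9

-9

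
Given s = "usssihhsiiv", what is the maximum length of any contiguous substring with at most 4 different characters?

10

[u] 1 distinct, len 1
[u, s] 2 distinct, len 2
[u, s, s] 2 distinct, len 3
[u, s, s, s] 2 distinct, len 4
[u, s, s, s, i] 3 distinct, len 5
[u, s, s, s, i, h] 4 distinct, len 6
[u, s, s, s, i, h, h] 4 distinct, len 7
[u, s, s, s, i, h, h, s] 4 distinct, len 8
[u, s, s, s, i, h, h, s, i] 4 distinct, len 9
[u, s, s, s, i, h, h, s, i, i] 4 distinct, len 10
[s, s, s, i, h, h, s, i, i, v] 4 distinct, len 10
Longest length with ≤4 distinct: 10.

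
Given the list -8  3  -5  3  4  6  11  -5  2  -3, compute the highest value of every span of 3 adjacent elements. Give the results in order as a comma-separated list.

Sliding a size-3 window across the 10 values:
-8 3 -5 → max 3
3 -5 3 → max 3
-5 3 4 → max 4
3 4 6 → max 6
4 6 11 → max 11
6 11 -5 → max 11
11 -5 2 → max 11
-5 2 -3 → max 2

3, 3, 4, 6, 11, 11, 11, 2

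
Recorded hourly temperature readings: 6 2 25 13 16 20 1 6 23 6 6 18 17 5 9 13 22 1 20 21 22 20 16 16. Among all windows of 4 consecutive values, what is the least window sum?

36

6 2 25 13 → sum 46
2 25 13 16 → sum 56
25 13 16 20 → sum 74
13 16 20 1 → sum 50
16 20 1 6 → sum 43
20 1 6 23 → sum 50
1 6 23 6 → sum 36
6 23 6 6 → sum 41
23 6 6 18 → sum 53
6 6 18 17 → sum 47
6 18 17 5 → sum 46
18 17 5 9 → sum 49
17 5 9 13 → sum 44
5 9 13 22 → sum 49
9 13 22 1 → sum 45
13 22 1 20 → sum 56
22 1 20 21 → sum 64
1 20 21 22 → sum 64
20 21 22 20 → sum 83
21 22 20 16 → sum 79
22 20 16 16 → sum 74
Least of these is 36.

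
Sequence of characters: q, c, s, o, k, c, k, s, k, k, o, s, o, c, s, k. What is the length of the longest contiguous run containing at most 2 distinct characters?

[q] 1 distinct, len 1
[q, c] 2 distinct, len 2
[c, s] 2 distinct, len 2
[s, o] 2 distinct, len 2
[o, k] 2 distinct, len 2
[k, c] 2 distinct, len 2
[k, c, k] 2 distinct, len 3
[k, s] 2 distinct, len 2
[k, s, k] 2 distinct, len 3
[k, s, k, k] 2 distinct, len 4
[k, k, o] 2 distinct, len 3
[o, s] 2 distinct, len 2
[o, s, o] 2 distinct, len 3
[o, c] 2 distinct, len 2
[c, s] 2 distinct, len 2
[s, k] 2 distinct, len 2
Longest length with ≤2 distinct: 4.

4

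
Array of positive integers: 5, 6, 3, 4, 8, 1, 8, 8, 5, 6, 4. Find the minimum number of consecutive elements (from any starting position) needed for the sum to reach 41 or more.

add 5: running sum 5 < 41
add 6: running sum 11 < 41
add 3: running sum 14 < 41
add 4: running sum 18 < 41
add 8: running sum 26 < 41
add 1: running sum 27 < 41
add 8: running sum 35 < 41
add 8: shortest ending here [5, 6, 3, 4, 8, 1, 8, 8] sum 43, len 8
add 5: shortest ending here [6, 3, 4, 8, 1, 8, 8, 5] sum 43, len 8
add 6: shortest ending here [3, 4, 8, 1, 8, 8, 5, 6] sum 43, len 8
add 4: shortest ending here [4, 8, 1, 8, 8, 5, 6, 4] sum 44, len 8
Shortest qualifying length: 8.

8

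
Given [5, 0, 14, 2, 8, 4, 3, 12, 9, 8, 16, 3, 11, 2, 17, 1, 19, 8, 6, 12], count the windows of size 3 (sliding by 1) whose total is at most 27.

5 0 14 → sum 19  ≤ 27 ✓
0 14 2 → sum 16  ≤ 27 ✓
14 2 8 → sum 24  ≤ 27 ✓
2 8 4 → sum 14  ≤ 27 ✓
8 4 3 → sum 15  ≤ 27 ✓
4 3 12 → sum 19  ≤ 27 ✓
3 12 9 → sum 24  ≤ 27 ✓
12 9 8 → sum 29
9 8 16 → sum 33
8 16 3 → sum 27  ≤ 27 ✓
16 3 11 → sum 30
3 11 2 → sum 16  ≤ 27 ✓
11 2 17 → sum 30
2 17 1 → sum 20  ≤ 27 ✓
17 1 19 → sum 37
1 19 8 → sum 28
19 8 6 → sum 33
8 6 12 → sum 26  ≤ 27 ✓
11 windows satisfy the condition.

11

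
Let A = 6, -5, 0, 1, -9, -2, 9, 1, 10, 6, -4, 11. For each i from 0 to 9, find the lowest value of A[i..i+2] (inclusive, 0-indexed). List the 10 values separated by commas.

Sliding a size-3 window across the 12 values:
(6, -5, 0) → min -5
(-5, 0, 1) → min -5
(0, 1, -9) → min -9
(1, -9, -2) → min -9
(-9, -2, 9) → min -9
(-2, 9, 1) → min -2
(9, 1, 10) → min 1
(1, 10, 6) → min 1
(10, 6, -4) → min -4
(6, -4, 11) → min -4

-5, -5, -9, -9, -9, -2, 1, 1, -4, -4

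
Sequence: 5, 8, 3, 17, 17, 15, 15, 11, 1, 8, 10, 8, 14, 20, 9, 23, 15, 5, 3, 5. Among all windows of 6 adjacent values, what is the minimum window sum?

(5, 8, 3, 17, 17, 15) → sum 65
(8, 3, 17, 17, 15, 15) → sum 75
(3, 17, 17, 15, 15, 11) → sum 78
(17, 17, 15, 15, 11, 1) → sum 76
(17, 15, 15, 11, 1, 8) → sum 67
(15, 15, 11, 1, 8, 10) → sum 60
(15, 11, 1, 8, 10, 8) → sum 53
(11, 1, 8, 10, 8, 14) → sum 52
(1, 8, 10, 8, 14, 20) → sum 61
(8, 10, 8, 14, 20, 9) → sum 69
(10, 8, 14, 20, 9, 23) → sum 84
(8, 14, 20, 9, 23, 15) → sum 89
(14, 20, 9, 23, 15, 5) → sum 86
(20, 9, 23, 15, 5, 3) → sum 75
(9, 23, 15, 5, 3, 5) → sum 60
Minimum of these is 52.

52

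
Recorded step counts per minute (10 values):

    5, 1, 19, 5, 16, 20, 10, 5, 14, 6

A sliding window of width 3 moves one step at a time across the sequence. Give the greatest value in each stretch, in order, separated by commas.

19, 19, 19, 20, 20, 20, 14, 14

(5, 1, 19) → max 19
(1, 19, 5) → max 19
(19, 5, 16) → max 19
(5, 16, 20) → max 20
(16, 20, 10) → max 20
(20, 10, 5) → max 20
(10, 5, 14) → max 14
(5, 14, 6) → max 14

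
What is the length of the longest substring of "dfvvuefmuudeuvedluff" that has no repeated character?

6

add d: [d] len 1
add f: [d, f] len 2
add v: [d, f, v] len 3
add v (repeat v, move left end past it): [v] len 1
add u: [v, u] len 2
add e: [v, u, e] len 3
add f: [v, u, e, f] len 4
add m: [v, u, e, f, m] len 5
add u (repeat u, move left end past it): [e, f, m, u] len 4
add u (repeat u, move left end past it): [u] len 1
add d: [u, d] len 2
add e: [u, d, e] len 3
add u (repeat u, move left end past it): [d, e, u] len 3
add v: [d, e, u, v] len 4
add e (repeat e, move left end past it): [u, v, e] len 3
add d: [u, v, e, d] len 4
add l: [u, v, e, d, l] len 5
add u (repeat u, move left end past it): [v, e, d, l, u] len 5
add f: [v, e, d, l, u, f] len 6
add f (repeat f, move left end past it): [f] len 1
Longest all-distinct length: 6.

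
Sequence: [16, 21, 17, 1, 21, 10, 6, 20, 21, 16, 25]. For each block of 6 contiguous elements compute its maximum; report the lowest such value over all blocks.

16 21 17 1 21 10 → max 21
21 17 1 21 10 6 → max 21
17 1 21 10 6 20 → max 21
1 21 10 6 20 21 → max 21
21 10 6 20 21 16 → max 21
10 6 20 21 16 25 → max 25
Lowest of these is 21.

21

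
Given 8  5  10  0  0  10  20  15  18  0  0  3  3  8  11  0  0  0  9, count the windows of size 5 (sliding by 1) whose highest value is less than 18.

8

(8, 5, 10, 0, 0) → max 10  < 18 ✓
(5, 10, 0, 0, 10) → max 10  < 18 ✓
(10, 0, 0, 10, 20) → max 20
(0, 0, 10, 20, 15) → max 20
(0, 10, 20, 15, 18) → max 20
(10, 20, 15, 18, 0) → max 20
(20, 15, 18, 0, 0) → max 20
(15, 18, 0, 0, 3) → max 18
(18, 0, 0, 3, 3) → max 18
(0, 0, 3, 3, 8) → max 8  < 18 ✓
(0, 3, 3, 8, 11) → max 11  < 18 ✓
(3, 3, 8, 11, 0) → max 11  < 18 ✓
(3, 8, 11, 0, 0) → max 11  < 18 ✓
(8, 11, 0, 0, 0) → max 11  < 18 ✓
(11, 0, 0, 0, 9) → max 11  < 18 ✓
8 windows satisfy the condition.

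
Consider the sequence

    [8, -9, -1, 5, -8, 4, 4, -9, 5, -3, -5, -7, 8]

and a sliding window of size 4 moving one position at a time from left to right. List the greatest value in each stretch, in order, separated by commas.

8, 5, 5, 5, 4, 5, 5, 5, 5, 8

8 -9 -1 5 → max 8
-9 -1 5 -8 → max 5
-1 5 -8 4 → max 5
5 -8 4 4 → max 5
-8 4 4 -9 → max 4
4 4 -9 5 → max 5
4 -9 5 -3 → max 5
-9 5 -3 -5 → max 5
5 -3 -5 -7 → max 5
-3 -5 -7 8 → max 8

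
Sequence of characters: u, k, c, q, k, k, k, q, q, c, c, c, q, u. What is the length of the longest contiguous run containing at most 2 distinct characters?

6

[u] 1 distinct, len 1
[u, k] 2 distinct, len 2
[k, c] 2 distinct, len 2
[c, q] 2 distinct, len 2
[q, k] 2 distinct, len 2
[q, k, k] 2 distinct, len 3
[q, k, k, k] 2 distinct, len 4
[q, k, k, k, q] 2 distinct, len 5
[q, k, k, k, q, q] 2 distinct, len 6
[q, q, c] 2 distinct, len 3
[q, q, c, c] 2 distinct, len 4
[q, q, c, c, c] 2 distinct, len 5
[q, q, c, c, c, q] 2 distinct, len 6
[q, u] 2 distinct, len 2
Longest length with ≤2 distinct: 6.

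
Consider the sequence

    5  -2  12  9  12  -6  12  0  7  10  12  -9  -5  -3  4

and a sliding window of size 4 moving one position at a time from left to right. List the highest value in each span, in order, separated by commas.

12, 12, 12, 12, 12, 12, 12, 12, 12, 12, 12, 4

[5, -2, 12, 9] → max 12
[-2, 12, 9, 12] → max 12
[12, 9, 12, -6] → max 12
[9, 12, -6, 12] → max 12
[12, -6, 12, 0] → max 12
[-6, 12, 0, 7] → max 12
[12, 0, 7, 10] → max 12
[0, 7, 10, 12] → max 12
[7, 10, 12, -9] → max 12
[10, 12, -9, -5] → max 12
[12, -9, -5, -3] → max 12
[-9, -5, -3, 4] → max 4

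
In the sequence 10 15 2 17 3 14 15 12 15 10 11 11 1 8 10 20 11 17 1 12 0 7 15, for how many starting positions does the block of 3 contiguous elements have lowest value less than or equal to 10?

18

[10, 15, 2] → min 2  ≤ 10 ✓
[15, 2, 17] → min 2  ≤ 10 ✓
[2, 17, 3] → min 2  ≤ 10 ✓
[17, 3, 14] → min 3  ≤ 10 ✓
[3, 14, 15] → min 3  ≤ 10 ✓
[14, 15, 12] → min 12
[15, 12, 15] → min 12
[12, 15, 10] → min 10  ≤ 10 ✓
[15, 10, 11] → min 10  ≤ 10 ✓
[10, 11, 11] → min 10  ≤ 10 ✓
[11, 11, 1] → min 1  ≤ 10 ✓
[11, 1, 8] → min 1  ≤ 10 ✓
[1, 8, 10] → min 1  ≤ 10 ✓
[8, 10, 20] → min 8  ≤ 10 ✓
[10, 20, 11] → min 10  ≤ 10 ✓
[20, 11, 17] → min 11
[11, 17, 1] → min 1  ≤ 10 ✓
[17, 1, 12] → min 1  ≤ 10 ✓
[1, 12, 0] → min 0  ≤ 10 ✓
[12, 0, 7] → min 0  ≤ 10 ✓
[0, 7, 15] → min 0  ≤ 10 ✓
18 windows satisfy the condition.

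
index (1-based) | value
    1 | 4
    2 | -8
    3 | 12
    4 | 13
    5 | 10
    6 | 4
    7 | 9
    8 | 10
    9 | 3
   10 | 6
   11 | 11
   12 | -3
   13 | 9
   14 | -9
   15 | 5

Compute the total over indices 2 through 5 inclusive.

Elements at indices 2..5: -8, 12, 13, 10
sum(-8, 12, 13, 10) = 27

27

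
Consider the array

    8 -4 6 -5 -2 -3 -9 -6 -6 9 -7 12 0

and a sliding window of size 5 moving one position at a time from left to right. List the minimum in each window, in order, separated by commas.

8 -4 6 -5 -2 → min -5
-4 6 -5 -2 -3 → min -5
6 -5 -2 -3 -9 → min -9
-5 -2 -3 -9 -6 → min -9
-2 -3 -9 -6 -6 → min -9
-3 -9 -6 -6 9 → min -9
-9 -6 -6 9 -7 → min -9
-6 -6 9 -7 12 → min -7
-6 9 -7 12 0 → min -7

-5, -5, -9, -9, -9, -9, -9, -7, -7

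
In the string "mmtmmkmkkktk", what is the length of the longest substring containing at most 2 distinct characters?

Extend right; when distinct count exceeds 2, shrink from the left:
add m: window [m] (1 distinct), len 1
add m: window [m, m] (1 distinct), len 2
add t: window [m, m, t] (2 distinct), len 3
add m: window [m, m, t, m] (2 distinct), len 4
add m: window [m, m, t, m, m] (2 distinct), len 5
add k: window [m, m, k] (2 distinct), len 3
add m: window [m, m, k, m] (2 distinct), len 4
add k: window [m, m, k, m, k] (2 distinct), len 5
add k: window [m, m, k, m, k, k] (2 distinct), len 6
add k: window [m, m, k, m, k, k, k] (2 distinct), len 7
add t: window [k, k, k, t] (2 distinct), len 4
add k: window [k, k, k, t, k] (2 distinct), len 5
Longest length with ≤2 distinct: 7.

7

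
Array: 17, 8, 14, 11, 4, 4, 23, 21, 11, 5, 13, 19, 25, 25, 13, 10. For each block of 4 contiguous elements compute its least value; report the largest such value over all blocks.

17 8 14 11 → min 8
8 14 11 4 → min 4
14 11 4 4 → min 4
11 4 4 23 → min 4
4 4 23 21 → min 4
4 23 21 11 → min 4
23 21 11 5 → min 5
21 11 5 13 → min 5
11 5 13 19 → min 5
5 13 19 25 → min 5
13 19 25 25 → min 13
19 25 25 13 → min 13
25 25 13 10 → min 10
Largest of these is 13.

13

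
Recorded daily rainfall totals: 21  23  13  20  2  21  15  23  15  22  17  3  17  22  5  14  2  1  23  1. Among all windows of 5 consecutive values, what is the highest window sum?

Each size-5 window and its sum:
[21, 23, 13, 20, 2] → sum 79
[23, 13, 20, 2, 21] → sum 79
[13, 20, 2, 21, 15] → sum 71
[20, 2, 21, 15, 23] → sum 81
[2, 21, 15, 23, 15] → sum 76
[21, 15, 23, 15, 22] → sum 96
[15, 23, 15, 22, 17] → sum 92
[23, 15, 22, 17, 3] → sum 80
[15, 22, 17, 3, 17] → sum 74
[22, 17, 3, 17, 22] → sum 81
[17, 3, 17, 22, 5] → sum 64
[3, 17, 22, 5, 14] → sum 61
[17, 22, 5, 14, 2] → sum 60
[22, 5, 14, 2, 1] → sum 44
[5, 14, 2, 1, 23] → sum 45
[14, 2, 1, 23, 1] → sum 41
Highest of these is 96.

96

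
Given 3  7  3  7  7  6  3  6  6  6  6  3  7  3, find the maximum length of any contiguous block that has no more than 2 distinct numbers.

7

add 3: window [3] (1 distinct), len 1
add 7: window [3, 7] (2 distinct), len 2
add 3: window [3, 7, 3] (2 distinct), len 3
add 7: window [3, 7, 3, 7] (2 distinct), len 4
add 7: window [3, 7, 3, 7, 7] (2 distinct), len 5
add 6: window [7, 7, 6] (2 distinct), len 3
add 3: window [6, 3] (2 distinct), len 2
add 6: window [6, 3, 6] (2 distinct), len 3
add 6: window [6, 3, 6, 6] (2 distinct), len 4
add 6: window [6, 3, 6, 6, 6] (2 distinct), len 5
add 6: window [6, 3, 6, 6, 6, 6] (2 distinct), len 6
add 3: window [6, 3, 6, 6, 6, 6, 3] (2 distinct), len 7
add 7: window [3, 7] (2 distinct), len 2
add 3: window [3, 7, 3] (2 distinct), len 3
Longest length with ≤2 distinct: 7.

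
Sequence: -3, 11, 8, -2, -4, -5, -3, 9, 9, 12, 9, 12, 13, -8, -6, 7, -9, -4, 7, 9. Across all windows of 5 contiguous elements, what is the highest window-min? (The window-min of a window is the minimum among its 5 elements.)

-3 11 8 -2 -4 → min -4
11 8 -2 -4 -5 → min -5
8 -2 -4 -5 -3 → min -5
-2 -4 -5 -3 9 → min -5
-4 -5 -3 9 9 → min -5
-5 -3 9 9 12 → min -5
-3 9 9 12 9 → min -3
9 9 12 9 12 → min 9
9 12 9 12 13 → min 9
12 9 12 13 -8 → min -8
9 12 13 -8 -6 → min -8
12 13 -8 -6 7 → min -8
13 -8 -6 7 -9 → min -9
-8 -6 7 -9 -4 → min -9
-6 7 -9 -4 7 → min -9
7 -9 -4 7 9 → min -9
Highest of these is 9.

9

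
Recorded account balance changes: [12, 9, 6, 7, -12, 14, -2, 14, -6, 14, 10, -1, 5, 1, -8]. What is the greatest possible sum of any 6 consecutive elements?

44

[12, 9, 6, 7, -12, 14] → sum 36
[9, 6, 7, -12, 14, -2] → sum 22
[6, 7, -12, 14, -2, 14] → sum 27
[7, -12, 14, -2, 14, -6] → sum 15
[-12, 14, -2, 14, -6, 14] → sum 22
[14, -2, 14, -6, 14, 10] → sum 44
[-2, 14, -6, 14, 10, -1] → sum 29
[14, -6, 14, 10, -1, 5] → sum 36
[-6, 14, 10, -1, 5, 1] → sum 23
[14, 10, -1, 5, 1, -8] → sum 21
Greatest of these is 44.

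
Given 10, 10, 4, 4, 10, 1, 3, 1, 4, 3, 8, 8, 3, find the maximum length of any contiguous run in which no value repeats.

4

[10] len 1
[10] len 1
[10, 4] len 2
[4] len 1
[4, 10] len 2
[4, 10, 1] len 3
[4, 10, 1, 3] len 4
[3, 1] len 2
[3, 1, 4] len 3
[1, 4, 3] len 3
[1, 4, 3, 8] len 4
[8] len 1
[8, 3] len 2
Longest all-distinct length: 4.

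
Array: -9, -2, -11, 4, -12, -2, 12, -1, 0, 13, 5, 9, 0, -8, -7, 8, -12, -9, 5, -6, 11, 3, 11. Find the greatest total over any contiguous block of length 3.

(-9, -2, -11) → sum -22
(-2, -11, 4) → sum -9
(-11, 4, -12) → sum -19
(4, -12, -2) → sum -10
(-12, -2, 12) → sum -2
(-2, 12, -1) → sum 9
(12, -1, 0) → sum 11
(-1, 0, 13) → sum 12
(0, 13, 5) → sum 18
(13, 5, 9) → sum 27
(5, 9, 0) → sum 14
(9, 0, -8) → sum 1
(0, -8, -7) → sum -15
(-8, -7, 8) → sum -7
(-7, 8, -12) → sum -11
(8, -12, -9) → sum -13
(-12, -9, 5) → sum -16
(-9, 5, -6) → sum -10
(5, -6, 11) → sum 10
(-6, 11, 3) → sum 8
(11, 3, 11) → sum 25
Greatest of these is 27.

27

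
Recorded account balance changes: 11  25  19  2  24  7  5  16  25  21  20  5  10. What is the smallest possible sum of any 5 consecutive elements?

54

Window sums for each of the 9 positions:
11 25 19 2 24 → sum 81
25 19 2 24 7 → sum 77
19 2 24 7 5 → sum 57
2 24 7 5 16 → sum 54
24 7 5 16 25 → sum 77
7 5 16 25 21 → sum 74
5 16 25 21 20 → sum 87
16 25 21 20 5 → sum 87
25 21 20 5 10 → sum 81
Smallest of these is 54.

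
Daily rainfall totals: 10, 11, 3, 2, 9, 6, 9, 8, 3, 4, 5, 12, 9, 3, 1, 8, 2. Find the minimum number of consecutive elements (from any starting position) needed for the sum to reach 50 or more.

Extend right; whenever the sum reaches 50, record the length and shrink from the left:
add 10: running sum 10 < 50
add 11: running sum 21 < 50
add 3: running sum 24 < 50
add 2: running sum 26 < 50
add 9: running sum 35 < 50
add 6: running sum 41 < 50
add 9: shortest ending here [10, 11, 3, 2, 9, 6, 9] sum 50, len 7
add 8: shortest ending here [10, 11, 3, 2, 9, 6, 9, 8] sum 58, len 8
add 3: shortest ending here [11, 3, 2, 9, 6, 9, 8, 3] sum 51, len 8
add 4: shortest ending here [11, 3, 2, 9, 6, 9, 8, 3, 4] sum 55, len 9
add 5: shortest ending here [11, 3, 2, 9, 6, 9, 8, 3, 4, 5] sum 60, len 10
add 12: shortest ending here [9, 6, 9, 8, 3, 4, 5, 12] sum 56, len 8
add 9: shortest ending here [9, 8, 3, 4, 5, 12, 9] sum 50, len 7
add 3: shortest ending here [9, 8, 3, 4, 5, 12, 9, 3] sum 53, len 8
add 1: shortest ending here [9, 8, 3, 4, 5, 12, 9, 3, 1] sum 54, len 9
add 8: shortest ending here [8, 3, 4, 5, 12, 9, 3, 1, 8] sum 53, len 9
add 2: shortest ending here [8, 3, 4, 5, 12, 9, 3, 1, 8, 2] sum 55, len 10
Shortest qualifying length: 7.

7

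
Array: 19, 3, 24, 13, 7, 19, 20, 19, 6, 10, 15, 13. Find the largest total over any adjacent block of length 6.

Each size-6 window and its sum:
[19, 3, 24, 13, 7, 19] → sum 85
[3, 24, 13, 7, 19, 20] → sum 86
[24, 13, 7, 19, 20, 19] → sum 102
[13, 7, 19, 20, 19, 6] → sum 84
[7, 19, 20, 19, 6, 10] → sum 81
[19, 20, 19, 6, 10, 15] → sum 89
[20, 19, 6, 10, 15, 13] → sum 83
Largest of these is 102.

102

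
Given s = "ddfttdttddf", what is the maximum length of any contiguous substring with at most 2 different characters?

7

[d] 1 distinct, len 1
[d, d] 1 distinct, len 2
[d, d, f] 2 distinct, len 3
[f, t] 2 distinct, len 2
[f, t, t] 2 distinct, len 3
[t, t, d] 2 distinct, len 3
[t, t, d, t] 2 distinct, len 4
[t, t, d, t, t] 2 distinct, len 5
[t, t, d, t, t, d] 2 distinct, len 6
[t, t, d, t, t, d, d] 2 distinct, len 7
[d, d, f] 2 distinct, len 3
Longest length with ≤2 distinct: 7.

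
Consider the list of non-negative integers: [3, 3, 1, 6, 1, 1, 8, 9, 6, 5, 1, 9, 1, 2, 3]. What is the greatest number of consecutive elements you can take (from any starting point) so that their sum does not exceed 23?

7

Extend to the right; shrink from the left whenever the sum exceeds 23:
→ 3: sum 3, len 1
→ 3: sum 6, len 2
→ 1: sum 7, len 3
→ 6: sum 13, len 4
→ 1: sum 14, len 5
→ 1: sum 15, len 6
→ 8: sum 23, len 7
→ 9 (dropped 3, 3, 1, 6): sum 19, len 4
→ 6 (dropped 1, 1): sum 23, len 3
→ 5 (dropped 8): sum 20, len 3
→ 1: sum 21, len 4
→ 9 (dropped 9): sum 21, len 4
→ 1: sum 22, len 5
→ 2 (dropped 6): sum 18, len 5
→ 3: sum 21, len 6
Longest length seen: 7.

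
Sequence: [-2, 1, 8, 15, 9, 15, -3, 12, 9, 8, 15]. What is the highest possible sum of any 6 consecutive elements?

57

(-2, 1, 8, 15, 9, 15) → sum 46
(1, 8, 15, 9, 15, -3) → sum 45
(8, 15, 9, 15, -3, 12) → sum 56
(15, 9, 15, -3, 12, 9) → sum 57
(9, 15, -3, 12, 9, 8) → sum 50
(15, -3, 12, 9, 8, 15) → sum 56
Highest of these is 57.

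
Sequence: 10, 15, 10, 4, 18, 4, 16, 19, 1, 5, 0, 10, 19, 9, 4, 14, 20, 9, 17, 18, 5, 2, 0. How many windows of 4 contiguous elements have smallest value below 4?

8

10 15 10 4 → min 4
15 10 4 18 → min 4
10 4 18 4 → min 4
4 18 4 16 → min 4
18 4 16 19 → min 4
4 16 19 1 → min 1  < 4 ✓
16 19 1 5 → min 1  < 4 ✓
19 1 5 0 → min 0  < 4 ✓
1 5 0 10 → min 0  < 4 ✓
5 0 10 19 → min 0  < 4 ✓
0 10 19 9 → min 0  < 4 ✓
10 19 9 4 → min 4
19 9 4 14 → min 4
9 4 14 20 → min 4
4 14 20 9 → min 4
14 20 9 17 → min 9
20 9 17 18 → min 9
9 17 18 5 → min 5
17 18 5 2 → min 2  < 4 ✓
18 5 2 0 → min 0  < 4 ✓
8 windows satisfy the condition.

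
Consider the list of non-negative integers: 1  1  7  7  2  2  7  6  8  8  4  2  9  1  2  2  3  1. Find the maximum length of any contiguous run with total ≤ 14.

→ 1: sum 1, len 1
→ 1: sum 2, len 2
→ 7: sum 9, len 3
→ 7 (dropped 1, 1): sum 14, len 2
→ 2 (dropped 7): sum 9, len 2
→ 2: sum 11, len 3
→ 7 (dropped 7): sum 11, len 3
→ 6 (dropped 2, 2): sum 13, len 2
→ 8 (dropped 7): sum 14, len 2
→ 8 (dropped 6, 8): sum 8, len 1
→ 4: sum 12, len 2
→ 2: sum 14, len 3
→ 9 (dropped 8, 4): sum 11, len 2
→ 1: sum 12, len 3
→ 2: sum 14, len 4
→ 2 (dropped 2): sum 14, len 4
→ 3 (dropped 9): sum 8, len 4
→ 1: sum 9, len 5
Longest length seen: 5.

5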